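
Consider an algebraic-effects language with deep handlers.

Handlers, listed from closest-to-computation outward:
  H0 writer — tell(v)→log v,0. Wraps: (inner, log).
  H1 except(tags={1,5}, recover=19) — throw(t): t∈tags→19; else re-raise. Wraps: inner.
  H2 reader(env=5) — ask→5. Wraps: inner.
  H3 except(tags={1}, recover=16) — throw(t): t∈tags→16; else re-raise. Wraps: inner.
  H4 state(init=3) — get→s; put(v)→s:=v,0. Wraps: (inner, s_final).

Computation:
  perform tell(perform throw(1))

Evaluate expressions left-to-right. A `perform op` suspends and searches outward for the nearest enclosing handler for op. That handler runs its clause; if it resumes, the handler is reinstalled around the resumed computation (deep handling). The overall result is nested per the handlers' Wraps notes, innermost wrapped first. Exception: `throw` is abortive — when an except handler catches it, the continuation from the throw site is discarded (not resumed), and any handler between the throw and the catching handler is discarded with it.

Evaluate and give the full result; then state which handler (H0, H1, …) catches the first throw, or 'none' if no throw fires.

Evaluation trace:
throw(1) @ H1 caught ⇒ 19
H2 returns 19
H3 returns 19
H4 returns (19, 3)
= (19, 3)

Answer: (19, 3) ; first throw caught by: H1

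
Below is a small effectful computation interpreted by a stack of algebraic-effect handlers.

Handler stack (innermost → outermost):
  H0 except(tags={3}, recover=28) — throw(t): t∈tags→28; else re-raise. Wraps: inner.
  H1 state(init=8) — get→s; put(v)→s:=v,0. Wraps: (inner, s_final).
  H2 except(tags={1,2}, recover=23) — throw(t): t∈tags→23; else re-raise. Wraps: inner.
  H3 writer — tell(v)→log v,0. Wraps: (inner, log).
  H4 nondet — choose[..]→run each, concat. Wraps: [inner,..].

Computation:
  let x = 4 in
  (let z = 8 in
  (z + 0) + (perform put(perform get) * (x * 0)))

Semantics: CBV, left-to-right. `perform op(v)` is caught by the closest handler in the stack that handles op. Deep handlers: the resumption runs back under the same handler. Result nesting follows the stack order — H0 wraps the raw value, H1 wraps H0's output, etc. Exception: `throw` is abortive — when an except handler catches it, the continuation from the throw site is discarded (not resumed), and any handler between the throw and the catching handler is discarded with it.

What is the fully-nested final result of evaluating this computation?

Answer: [((8, 8), ())]

Evaluation trace:
get @ H1 ⇒ 8
put(8) @ H1 ⇒ s:=8
H0 returns 8
H1 returns (8, 8)
H2 returns (8, 8)
H3 returns ((8, 8), ())
H4 returns [((8, 8), ())]
= [((8, 8), ())]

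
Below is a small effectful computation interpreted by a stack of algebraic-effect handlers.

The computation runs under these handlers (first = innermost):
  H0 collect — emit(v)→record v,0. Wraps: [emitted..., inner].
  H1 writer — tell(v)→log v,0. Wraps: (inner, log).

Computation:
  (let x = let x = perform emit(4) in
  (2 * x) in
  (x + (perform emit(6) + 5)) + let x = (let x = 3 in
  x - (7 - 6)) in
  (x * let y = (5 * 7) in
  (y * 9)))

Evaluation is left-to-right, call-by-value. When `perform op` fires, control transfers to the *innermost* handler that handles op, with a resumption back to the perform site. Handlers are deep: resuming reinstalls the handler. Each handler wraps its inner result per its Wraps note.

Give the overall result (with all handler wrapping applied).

Answer: ([4, 6, 635], ())

Evaluation trace:
emit(4) @ H0 ⇒ out+=4
emit(6) @ H0 ⇒ out+=6
H0 returns [4, 6, 635]
H1 returns ([4, 6, 635], ())
= ([4, 6, 635], ())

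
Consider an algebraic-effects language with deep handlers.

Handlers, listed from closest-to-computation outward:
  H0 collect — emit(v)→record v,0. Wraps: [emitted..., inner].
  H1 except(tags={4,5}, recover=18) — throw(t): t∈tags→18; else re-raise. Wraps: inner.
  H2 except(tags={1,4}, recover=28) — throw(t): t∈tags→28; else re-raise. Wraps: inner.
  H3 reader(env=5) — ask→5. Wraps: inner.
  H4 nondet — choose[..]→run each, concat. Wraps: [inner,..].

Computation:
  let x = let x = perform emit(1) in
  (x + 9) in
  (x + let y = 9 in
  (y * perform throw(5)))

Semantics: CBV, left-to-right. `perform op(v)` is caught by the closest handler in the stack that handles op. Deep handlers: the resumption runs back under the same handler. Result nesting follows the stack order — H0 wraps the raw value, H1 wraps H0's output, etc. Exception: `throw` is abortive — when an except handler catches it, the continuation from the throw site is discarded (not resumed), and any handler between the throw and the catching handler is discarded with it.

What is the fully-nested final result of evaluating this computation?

Answer: [18]

Step-by-step:
emit(1) @ H0 ⇒ out+=1
throw(5) @ H1 caught ⇒ 18
H2 returns 18
H3 returns 18
H4 returns [18]
= [18]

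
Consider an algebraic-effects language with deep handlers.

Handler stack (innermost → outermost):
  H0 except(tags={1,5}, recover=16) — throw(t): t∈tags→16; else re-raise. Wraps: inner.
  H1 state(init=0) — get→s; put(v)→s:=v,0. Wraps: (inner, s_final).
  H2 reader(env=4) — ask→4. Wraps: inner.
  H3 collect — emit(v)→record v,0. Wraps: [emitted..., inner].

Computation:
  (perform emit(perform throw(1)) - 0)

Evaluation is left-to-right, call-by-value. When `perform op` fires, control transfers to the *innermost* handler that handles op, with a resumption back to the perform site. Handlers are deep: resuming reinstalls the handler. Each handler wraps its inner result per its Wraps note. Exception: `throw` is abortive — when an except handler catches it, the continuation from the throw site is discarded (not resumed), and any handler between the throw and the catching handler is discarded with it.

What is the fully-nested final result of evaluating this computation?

Answer: [(16, 0)]

Working:
throw(1) @ H0 caught ⇒ 16
H1 returns (16, 0)
H2 returns (16, 0)
H3 returns [(16, 0)]
= [(16, 0)]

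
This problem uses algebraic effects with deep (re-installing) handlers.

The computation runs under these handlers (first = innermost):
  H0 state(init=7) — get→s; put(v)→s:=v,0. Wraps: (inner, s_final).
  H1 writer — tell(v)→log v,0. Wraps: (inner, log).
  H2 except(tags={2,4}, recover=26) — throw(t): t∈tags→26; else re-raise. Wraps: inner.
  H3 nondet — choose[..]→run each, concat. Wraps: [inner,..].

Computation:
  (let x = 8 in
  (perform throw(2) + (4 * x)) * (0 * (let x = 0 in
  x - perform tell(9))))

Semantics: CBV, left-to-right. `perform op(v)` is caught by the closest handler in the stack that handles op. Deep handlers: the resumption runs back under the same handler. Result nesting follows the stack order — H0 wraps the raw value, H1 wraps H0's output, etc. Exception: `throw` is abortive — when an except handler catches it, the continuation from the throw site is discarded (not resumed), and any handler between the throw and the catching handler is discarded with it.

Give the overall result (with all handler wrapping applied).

Step-by-step:
throw(2) @ H2 caught ⇒ 26
H3 returns [26]
= [26]

Answer: [26]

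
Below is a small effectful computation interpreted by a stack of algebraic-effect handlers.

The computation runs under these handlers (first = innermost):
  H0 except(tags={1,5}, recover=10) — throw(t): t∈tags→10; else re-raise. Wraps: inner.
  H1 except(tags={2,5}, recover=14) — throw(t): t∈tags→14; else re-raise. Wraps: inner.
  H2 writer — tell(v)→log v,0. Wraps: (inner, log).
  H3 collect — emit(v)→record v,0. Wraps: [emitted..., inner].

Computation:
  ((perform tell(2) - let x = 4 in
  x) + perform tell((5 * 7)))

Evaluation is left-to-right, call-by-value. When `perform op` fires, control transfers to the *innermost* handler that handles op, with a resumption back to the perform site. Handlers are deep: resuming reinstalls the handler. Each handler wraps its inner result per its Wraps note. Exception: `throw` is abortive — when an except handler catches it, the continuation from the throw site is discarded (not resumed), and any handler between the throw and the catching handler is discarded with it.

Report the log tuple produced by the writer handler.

Answer: (2, 35)

Working:
tell(2) @ H2 ⇒ log+=2
tell(35) @ H2 ⇒ log+=35
H0 returns -4
H1 returns -4
H2 returns (-4, (2, 35))
H3 returns [(-4, (2, 35))]
= [(-4, (2, 35))]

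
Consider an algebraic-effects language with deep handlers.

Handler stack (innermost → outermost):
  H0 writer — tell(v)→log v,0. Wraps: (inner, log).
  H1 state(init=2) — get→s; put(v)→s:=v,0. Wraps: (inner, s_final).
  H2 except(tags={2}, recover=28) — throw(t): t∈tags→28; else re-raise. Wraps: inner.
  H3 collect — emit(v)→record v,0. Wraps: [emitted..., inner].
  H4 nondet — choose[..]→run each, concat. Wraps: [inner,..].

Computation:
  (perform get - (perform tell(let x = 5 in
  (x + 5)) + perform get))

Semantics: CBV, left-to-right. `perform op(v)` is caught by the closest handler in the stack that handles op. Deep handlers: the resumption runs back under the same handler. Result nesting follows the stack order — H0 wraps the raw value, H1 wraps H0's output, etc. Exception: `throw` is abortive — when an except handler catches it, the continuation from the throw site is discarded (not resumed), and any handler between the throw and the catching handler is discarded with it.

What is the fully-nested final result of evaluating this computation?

Working:
get @ H1 ⇒ 2
tell(10) @ H0 ⇒ log+=10
get @ H1 ⇒ 2
H0 returns (0, (10))
H1 returns ((0, (10)), 2)
H2 returns ((0, (10)), 2)
H3 returns [((0, (10)), 2)]
H4 returns [[((0, (10)), 2)]]
= [[((0, (10)), 2)]]

Answer: [[((0, (10)), 2)]]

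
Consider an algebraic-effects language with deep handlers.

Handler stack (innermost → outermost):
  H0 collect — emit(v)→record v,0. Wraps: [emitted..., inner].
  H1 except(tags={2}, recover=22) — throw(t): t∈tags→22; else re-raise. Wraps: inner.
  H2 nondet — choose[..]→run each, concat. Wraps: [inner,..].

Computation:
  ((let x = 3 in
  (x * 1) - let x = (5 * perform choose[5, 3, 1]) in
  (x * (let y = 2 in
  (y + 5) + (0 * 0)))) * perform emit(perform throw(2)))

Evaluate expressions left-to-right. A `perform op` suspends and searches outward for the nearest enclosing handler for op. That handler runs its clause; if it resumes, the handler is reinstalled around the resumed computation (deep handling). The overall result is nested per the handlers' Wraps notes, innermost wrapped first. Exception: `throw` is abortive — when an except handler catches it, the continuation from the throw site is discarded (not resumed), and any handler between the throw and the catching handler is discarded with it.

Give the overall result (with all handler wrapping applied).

Answer: [22, 22, 22]

Evaluation trace:
choose[5, 3, 1] @ H2
  branch[0] choose=5:
    throw(2) @ H1 caught ⇒ 22
    H2 returns [22]
  branch[1] choose=3:
    throw(2) @ H1 caught ⇒ 22
    H2 returns [22]
  branch[2] choose=1:
    throw(2) @ H1 caught ⇒ 22
    H2 returns [22]
= [22, 22, 22]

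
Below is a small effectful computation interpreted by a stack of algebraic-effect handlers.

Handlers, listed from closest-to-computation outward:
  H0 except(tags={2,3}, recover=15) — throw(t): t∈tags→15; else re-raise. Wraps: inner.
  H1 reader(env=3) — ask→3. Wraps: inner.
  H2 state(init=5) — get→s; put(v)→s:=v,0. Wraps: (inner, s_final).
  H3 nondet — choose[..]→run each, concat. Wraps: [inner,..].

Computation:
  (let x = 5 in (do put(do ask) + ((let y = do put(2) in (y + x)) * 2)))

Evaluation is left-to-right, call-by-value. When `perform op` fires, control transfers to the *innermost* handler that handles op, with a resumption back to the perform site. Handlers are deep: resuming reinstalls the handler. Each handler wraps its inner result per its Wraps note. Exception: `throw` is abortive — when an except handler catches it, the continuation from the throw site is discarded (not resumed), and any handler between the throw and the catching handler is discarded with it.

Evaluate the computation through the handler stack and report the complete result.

Answer: [(10, 2)]

Step-by-step:
ask @ H1 ⇒ 3
put(3) @ H2 ⇒ s:=3
put(2) @ H2 ⇒ s:=2
H0 returns 10
H1 returns 10
H2 returns (10, 2)
H3 returns [(10, 2)]
= [(10, 2)]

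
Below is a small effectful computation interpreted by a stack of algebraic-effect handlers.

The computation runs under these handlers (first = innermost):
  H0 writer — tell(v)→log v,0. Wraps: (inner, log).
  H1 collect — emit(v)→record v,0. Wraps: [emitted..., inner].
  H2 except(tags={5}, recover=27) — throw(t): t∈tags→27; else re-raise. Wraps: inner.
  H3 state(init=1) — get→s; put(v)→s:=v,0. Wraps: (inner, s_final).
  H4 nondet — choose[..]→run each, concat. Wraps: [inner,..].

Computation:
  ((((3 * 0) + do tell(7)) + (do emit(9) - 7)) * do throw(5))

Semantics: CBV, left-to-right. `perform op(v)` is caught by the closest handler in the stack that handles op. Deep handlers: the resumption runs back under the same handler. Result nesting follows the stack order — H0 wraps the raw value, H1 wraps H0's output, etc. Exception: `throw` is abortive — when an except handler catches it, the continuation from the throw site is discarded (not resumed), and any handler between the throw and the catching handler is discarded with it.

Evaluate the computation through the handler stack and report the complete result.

Step-by-step:
tell(7) @ H0 ⇒ log+=7
emit(9) @ H1 ⇒ out+=9
throw(5) @ H2 caught ⇒ 27
H3 returns (27, 1)
H4 returns [(27, 1)]
= [(27, 1)]

Answer: [(27, 1)]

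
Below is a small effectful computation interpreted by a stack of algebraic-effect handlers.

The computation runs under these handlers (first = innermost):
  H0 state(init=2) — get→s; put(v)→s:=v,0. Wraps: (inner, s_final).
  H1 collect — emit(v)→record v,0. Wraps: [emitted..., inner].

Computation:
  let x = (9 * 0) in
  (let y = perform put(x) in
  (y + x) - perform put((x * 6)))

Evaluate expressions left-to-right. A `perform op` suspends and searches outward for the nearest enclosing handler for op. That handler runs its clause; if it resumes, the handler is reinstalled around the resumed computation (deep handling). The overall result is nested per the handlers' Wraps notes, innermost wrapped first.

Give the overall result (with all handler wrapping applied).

Working:
put(0) @ H0 ⇒ s:=0
put(0) @ H0 ⇒ s:=0
H0 returns (0, 0)
H1 returns [(0, 0)]
= [(0, 0)]

Answer: [(0, 0)]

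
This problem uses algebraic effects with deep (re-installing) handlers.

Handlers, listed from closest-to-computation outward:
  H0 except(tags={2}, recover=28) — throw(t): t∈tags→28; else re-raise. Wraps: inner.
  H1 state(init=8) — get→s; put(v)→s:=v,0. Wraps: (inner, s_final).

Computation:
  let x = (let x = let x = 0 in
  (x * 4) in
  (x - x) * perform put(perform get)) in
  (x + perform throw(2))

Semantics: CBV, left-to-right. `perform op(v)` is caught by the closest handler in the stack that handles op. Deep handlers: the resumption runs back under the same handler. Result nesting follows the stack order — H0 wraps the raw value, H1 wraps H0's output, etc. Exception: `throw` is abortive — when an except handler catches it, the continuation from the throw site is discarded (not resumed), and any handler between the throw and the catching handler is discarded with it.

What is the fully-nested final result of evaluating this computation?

Answer: (28, 8)

Evaluation trace:
get @ H1 ⇒ 8
put(8) @ H1 ⇒ s:=8
throw(2) @ H0 caught ⇒ 28
H1 returns (28, 8)
= (28, 8)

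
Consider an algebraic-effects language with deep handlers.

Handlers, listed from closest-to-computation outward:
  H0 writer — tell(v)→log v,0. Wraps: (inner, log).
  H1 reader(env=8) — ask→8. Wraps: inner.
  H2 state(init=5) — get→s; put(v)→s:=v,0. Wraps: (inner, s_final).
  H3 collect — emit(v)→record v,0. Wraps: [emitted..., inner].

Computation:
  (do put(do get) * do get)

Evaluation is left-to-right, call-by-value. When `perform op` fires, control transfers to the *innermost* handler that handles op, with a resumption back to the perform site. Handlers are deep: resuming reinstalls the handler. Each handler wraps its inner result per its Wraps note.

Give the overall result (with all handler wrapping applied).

Working:
get @ H2 ⇒ 5
put(5) @ H2 ⇒ s:=5
get @ H2 ⇒ 5
H0 returns (0, ())
H1 returns (0, ())
H2 returns ((0, ()), 5)
H3 returns [((0, ()), 5)]
= [((0, ()), 5)]

Answer: [((0, ()), 5)]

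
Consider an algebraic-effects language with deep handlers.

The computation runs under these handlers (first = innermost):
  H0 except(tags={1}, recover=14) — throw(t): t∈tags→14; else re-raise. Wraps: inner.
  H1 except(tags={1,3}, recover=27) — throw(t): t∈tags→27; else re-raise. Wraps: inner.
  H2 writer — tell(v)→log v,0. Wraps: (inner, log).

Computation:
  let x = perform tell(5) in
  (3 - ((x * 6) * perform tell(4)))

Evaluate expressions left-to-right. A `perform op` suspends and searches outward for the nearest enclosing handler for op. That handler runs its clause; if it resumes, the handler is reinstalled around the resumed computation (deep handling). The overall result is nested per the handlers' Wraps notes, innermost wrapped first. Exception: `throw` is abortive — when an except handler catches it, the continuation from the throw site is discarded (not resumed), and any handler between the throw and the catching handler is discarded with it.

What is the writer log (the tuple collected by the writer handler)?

Answer: (5, 4)

Working:
tell(5) @ H2 ⇒ log+=5
tell(4) @ H2 ⇒ log+=4
H0 returns 3
H1 returns 3
H2 returns (3, (5, 4))
= (3, (5, 4))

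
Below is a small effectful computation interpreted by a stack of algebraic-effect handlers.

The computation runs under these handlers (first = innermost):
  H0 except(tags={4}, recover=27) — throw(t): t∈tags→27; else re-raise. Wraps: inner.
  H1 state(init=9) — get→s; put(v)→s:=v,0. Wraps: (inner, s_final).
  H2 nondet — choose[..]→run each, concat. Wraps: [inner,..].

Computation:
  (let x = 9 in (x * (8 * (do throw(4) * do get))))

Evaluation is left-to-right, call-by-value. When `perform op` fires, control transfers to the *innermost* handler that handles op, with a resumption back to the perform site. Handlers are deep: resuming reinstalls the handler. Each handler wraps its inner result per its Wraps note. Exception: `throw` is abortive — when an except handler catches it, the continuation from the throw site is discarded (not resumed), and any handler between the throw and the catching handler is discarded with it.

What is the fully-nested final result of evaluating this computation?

Working:
throw(4) @ H0 caught ⇒ 27
H1 returns (27, 9)
H2 returns [(27, 9)]
= [(27, 9)]

Answer: [(27, 9)]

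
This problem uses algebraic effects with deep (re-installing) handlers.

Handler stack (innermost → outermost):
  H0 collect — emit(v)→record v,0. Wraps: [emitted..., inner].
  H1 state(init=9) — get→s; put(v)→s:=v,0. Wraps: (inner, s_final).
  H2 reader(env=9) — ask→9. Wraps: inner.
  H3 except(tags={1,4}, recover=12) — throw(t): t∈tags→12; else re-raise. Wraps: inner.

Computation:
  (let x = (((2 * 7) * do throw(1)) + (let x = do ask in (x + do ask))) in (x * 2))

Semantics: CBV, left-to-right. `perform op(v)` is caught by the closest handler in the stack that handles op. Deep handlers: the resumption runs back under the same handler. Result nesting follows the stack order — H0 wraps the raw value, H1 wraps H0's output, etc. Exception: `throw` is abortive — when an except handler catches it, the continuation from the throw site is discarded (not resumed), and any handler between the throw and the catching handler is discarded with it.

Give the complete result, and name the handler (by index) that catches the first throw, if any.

Answer: 12 ; first throw caught by: H3

Working:
throw(1) @ H3 caught ⇒ 12
= 12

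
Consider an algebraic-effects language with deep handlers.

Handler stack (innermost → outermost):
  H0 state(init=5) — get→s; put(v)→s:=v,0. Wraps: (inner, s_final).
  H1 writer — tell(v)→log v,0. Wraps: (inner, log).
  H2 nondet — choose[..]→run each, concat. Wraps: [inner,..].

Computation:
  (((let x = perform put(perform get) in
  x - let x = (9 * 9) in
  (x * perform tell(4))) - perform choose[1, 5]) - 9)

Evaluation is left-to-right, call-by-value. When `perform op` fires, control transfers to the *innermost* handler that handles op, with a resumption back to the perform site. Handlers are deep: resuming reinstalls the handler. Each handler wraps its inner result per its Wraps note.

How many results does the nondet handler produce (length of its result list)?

Evaluation trace:
get @ H0 ⇒ 5
put(5) @ H0 ⇒ s:=5
tell(4) @ H1 ⇒ log+=4
choose[1, 5] @ H2
  branch[0] choose=1:
    H0 returns (-10, 5)
    H1 returns ((-10, 5), (4))
    H2 returns [((-10, 5), (4))]
  branch[1] choose=5:
    H0 returns (-14, 5)
    H1 returns ((-14, 5), (4))
    H2 returns [((-14, 5), (4))]
= [((-10, 5), (4)), ((-14, 5), (4))]

Answer: 2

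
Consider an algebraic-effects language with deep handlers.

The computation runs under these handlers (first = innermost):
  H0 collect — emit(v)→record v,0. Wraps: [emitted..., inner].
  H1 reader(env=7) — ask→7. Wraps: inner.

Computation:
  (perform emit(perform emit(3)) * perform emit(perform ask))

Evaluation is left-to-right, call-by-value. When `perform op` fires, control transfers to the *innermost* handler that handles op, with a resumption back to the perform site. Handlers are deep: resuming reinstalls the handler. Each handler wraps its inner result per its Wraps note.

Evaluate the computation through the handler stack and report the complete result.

Step-by-step:
emit(3) @ H0 ⇒ out+=3
emit(0) @ H0 ⇒ out+=0
ask @ H1 ⇒ 7
emit(7) @ H0 ⇒ out+=7
H0 returns [3, 0, 7, 0]
H1 returns [3, 0, 7, 0]
= [3, 0, 7, 0]

Answer: [3, 0, 7, 0]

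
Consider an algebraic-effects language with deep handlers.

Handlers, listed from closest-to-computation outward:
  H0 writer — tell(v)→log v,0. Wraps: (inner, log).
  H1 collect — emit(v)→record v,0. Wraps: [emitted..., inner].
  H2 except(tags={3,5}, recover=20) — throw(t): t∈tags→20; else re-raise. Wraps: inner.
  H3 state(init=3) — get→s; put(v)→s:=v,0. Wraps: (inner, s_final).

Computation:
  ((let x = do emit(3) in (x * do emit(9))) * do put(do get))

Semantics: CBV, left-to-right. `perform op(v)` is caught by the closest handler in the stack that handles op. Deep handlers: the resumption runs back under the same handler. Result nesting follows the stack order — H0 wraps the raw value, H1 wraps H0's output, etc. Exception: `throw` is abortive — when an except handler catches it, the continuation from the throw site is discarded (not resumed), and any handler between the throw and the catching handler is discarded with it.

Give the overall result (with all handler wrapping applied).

Working:
emit(3) @ H1 ⇒ out+=3
emit(9) @ H1 ⇒ out+=9
get @ H3 ⇒ 3
put(3) @ H3 ⇒ s:=3
H0 returns (0, ())
H1 returns [3, 9, (0, ())]
H2 returns [3, 9, (0, ())]
H3 returns ([3, 9, (0, ())], 3)
= ([3, 9, (0, ())], 3)

Answer: ([3, 9, (0, ())], 3)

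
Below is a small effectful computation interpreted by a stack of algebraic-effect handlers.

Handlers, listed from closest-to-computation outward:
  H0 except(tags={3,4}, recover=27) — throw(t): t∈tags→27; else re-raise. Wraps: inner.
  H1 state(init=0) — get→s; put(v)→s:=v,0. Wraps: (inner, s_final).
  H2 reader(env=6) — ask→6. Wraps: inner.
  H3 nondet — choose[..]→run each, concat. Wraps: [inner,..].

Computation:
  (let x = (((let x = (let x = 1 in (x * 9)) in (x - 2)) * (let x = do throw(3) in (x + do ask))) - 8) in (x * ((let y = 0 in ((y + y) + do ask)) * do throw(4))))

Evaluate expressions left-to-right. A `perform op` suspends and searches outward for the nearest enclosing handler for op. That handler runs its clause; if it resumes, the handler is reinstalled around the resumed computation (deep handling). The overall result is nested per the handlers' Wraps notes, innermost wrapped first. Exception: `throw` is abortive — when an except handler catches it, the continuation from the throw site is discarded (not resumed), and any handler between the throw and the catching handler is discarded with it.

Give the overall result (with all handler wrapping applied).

Answer: [(27, 0)]

Evaluation trace:
throw(3) @ H0 caught ⇒ 27
H1 returns (27, 0)
H2 returns (27, 0)
H3 returns [(27, 0)]
= [(27, 0)]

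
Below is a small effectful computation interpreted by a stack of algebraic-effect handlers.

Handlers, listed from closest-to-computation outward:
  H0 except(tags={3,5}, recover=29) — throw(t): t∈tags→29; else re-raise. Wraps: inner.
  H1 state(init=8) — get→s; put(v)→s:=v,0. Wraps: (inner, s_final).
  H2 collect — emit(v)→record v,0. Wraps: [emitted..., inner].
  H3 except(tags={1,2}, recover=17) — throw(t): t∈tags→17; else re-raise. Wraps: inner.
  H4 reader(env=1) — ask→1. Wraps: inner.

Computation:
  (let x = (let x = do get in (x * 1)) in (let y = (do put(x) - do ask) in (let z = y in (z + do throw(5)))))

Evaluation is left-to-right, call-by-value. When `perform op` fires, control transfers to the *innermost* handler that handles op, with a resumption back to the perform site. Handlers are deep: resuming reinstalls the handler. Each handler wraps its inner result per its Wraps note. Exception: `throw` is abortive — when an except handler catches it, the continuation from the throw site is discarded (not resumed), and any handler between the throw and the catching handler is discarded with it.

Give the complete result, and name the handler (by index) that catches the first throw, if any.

Answer: [(29, 8)] ; first throw caught by: H0

Step-by-step:
get @ H1 ⇒ 8
put(8) @ H1 ⇒ s:=8
ask @ H4 ⇒ 1
throw(5) @ H0 caught ⇒ 29
H1 returns (29, 8)
H2 returns [(29, 8)]
H3 returns [(29, 8)]
H4 returns [(29, 8)]
= [(29, 8)]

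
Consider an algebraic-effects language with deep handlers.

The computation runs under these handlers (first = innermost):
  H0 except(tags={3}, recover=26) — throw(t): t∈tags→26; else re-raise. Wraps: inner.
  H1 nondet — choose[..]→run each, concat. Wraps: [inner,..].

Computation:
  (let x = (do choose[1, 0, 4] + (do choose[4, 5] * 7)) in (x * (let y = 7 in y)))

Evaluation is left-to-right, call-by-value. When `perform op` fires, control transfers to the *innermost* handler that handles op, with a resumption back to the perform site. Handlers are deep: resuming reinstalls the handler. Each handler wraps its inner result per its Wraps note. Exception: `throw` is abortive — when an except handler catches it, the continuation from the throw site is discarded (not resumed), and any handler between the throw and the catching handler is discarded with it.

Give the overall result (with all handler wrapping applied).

Answer: [203, 252, 196, 245, 224, 273]

Step-by-step:
choose[1, 0, 4] @ H1
  branch[0] choose=1:
    choose[4, 5] @ H1
      branch[0] choose=4:
        H0 returns 203
        H1 returns [203]
      branch[1] choose=5:
        H0 returns 252
        H1 returns [252]
  branch[1] choose=0:
    choose[4, 5] @ H1
      branch[0] choose=4:
        H0 returns 196
        H1 returns [196]
      branch[1] choose=5:
        H0 returns 245
        H1 returns [245]
  branch[2] choose=4:
    choose[4, 5] @ H1
      branch[0] choose=4:
        H0 returns 224
        H1 returns [224]
      branch[1] choose=5:
        H0 returns 273
        H1 returns [273]
= [203, 252, 196, 245, 224, 273]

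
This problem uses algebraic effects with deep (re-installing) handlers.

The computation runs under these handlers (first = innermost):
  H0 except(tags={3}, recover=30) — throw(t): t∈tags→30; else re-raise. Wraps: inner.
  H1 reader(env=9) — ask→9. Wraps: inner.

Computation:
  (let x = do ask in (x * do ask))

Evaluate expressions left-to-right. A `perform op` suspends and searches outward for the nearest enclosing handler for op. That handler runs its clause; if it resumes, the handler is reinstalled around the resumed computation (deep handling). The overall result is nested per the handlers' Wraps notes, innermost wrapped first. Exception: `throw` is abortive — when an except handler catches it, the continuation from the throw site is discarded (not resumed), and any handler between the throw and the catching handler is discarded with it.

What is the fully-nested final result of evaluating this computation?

Answer: 81

Working:
ask @ H1 ⇒ 9
ask @ H1 ⇒ 9
H0 returns 81
H1 returns 81
= 81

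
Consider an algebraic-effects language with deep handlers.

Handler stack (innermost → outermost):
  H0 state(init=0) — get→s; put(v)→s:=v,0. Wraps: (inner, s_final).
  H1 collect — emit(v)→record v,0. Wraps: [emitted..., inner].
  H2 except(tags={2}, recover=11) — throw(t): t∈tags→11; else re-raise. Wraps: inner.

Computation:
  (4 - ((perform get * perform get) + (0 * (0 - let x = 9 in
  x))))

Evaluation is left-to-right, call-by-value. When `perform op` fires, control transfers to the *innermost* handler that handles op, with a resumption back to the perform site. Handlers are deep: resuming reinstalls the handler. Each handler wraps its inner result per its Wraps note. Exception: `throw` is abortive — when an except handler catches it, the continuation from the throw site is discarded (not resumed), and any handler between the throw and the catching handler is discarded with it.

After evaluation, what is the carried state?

Working:
get @ H0 ⇒ 0
get @ H0 ⇒ 0
H0 returns (4, 0)
H1 returns [(4, 0)]
H2 returns [(4, 0)]
= [(4, 0)]

Answer: 0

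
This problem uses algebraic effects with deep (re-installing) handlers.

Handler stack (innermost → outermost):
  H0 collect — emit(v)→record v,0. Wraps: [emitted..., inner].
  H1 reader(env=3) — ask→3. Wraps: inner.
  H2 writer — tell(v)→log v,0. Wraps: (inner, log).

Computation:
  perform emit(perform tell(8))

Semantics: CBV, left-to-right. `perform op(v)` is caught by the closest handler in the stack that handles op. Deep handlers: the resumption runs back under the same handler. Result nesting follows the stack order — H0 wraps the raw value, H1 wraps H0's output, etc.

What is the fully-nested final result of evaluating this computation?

Answer: ([0, 0], (8))

Evaluation trace:
tell(8) @ H2 ⇒ log+=8
emit(0) @ H0 ⇒ out+=0
H0 returns [0, 0]
H1 returns [0, 0]
H2 returns ([0, 0], (8))
= ([0, 0], (8))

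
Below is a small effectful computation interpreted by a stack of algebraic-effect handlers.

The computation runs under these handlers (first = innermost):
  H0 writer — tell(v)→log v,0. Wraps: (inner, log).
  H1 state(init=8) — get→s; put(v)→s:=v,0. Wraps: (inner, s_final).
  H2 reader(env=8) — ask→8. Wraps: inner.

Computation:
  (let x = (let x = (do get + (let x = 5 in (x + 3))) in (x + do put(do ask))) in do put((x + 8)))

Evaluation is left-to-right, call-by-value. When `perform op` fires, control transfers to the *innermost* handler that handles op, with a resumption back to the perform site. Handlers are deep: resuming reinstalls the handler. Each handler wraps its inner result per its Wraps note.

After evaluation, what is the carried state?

Working:
get @ H1 ⇒ 8
ask @ H2 ⇒ 8
put(8) @ H1 ⇒ s:=8
put(24) @ H1 ⇒ s:=24
H0 returns (0, ())
H1 returns ((0, ()), 24)
H2 returns ((0, ()), 24)
= ((0, ()), 24)

Answer: 24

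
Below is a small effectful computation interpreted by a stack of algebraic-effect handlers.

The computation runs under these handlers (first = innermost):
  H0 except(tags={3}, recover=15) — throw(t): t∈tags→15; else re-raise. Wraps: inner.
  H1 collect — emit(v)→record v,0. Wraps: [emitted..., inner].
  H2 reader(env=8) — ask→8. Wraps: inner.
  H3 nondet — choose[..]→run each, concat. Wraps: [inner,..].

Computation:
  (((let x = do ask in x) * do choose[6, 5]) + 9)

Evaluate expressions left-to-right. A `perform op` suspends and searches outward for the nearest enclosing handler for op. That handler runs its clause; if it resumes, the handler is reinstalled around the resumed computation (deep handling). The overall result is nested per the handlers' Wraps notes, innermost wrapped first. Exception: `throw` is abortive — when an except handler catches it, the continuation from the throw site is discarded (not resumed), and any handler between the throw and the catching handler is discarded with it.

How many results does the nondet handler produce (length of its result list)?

Answer: 2

Working:
ask @ H2 ⇒ 8
choose[6, 5] @ H3
  branch[0] choose=6:
    H0 returns 57
    H1 returns [57]
    H2 returns [57]
    H3 returns [[57]]
  branch[1] choose=5:
    H0 returns 49
    H1 returns [49]
    H2 returns [49]
    H3 returns [[49]]
= [[57], [49]]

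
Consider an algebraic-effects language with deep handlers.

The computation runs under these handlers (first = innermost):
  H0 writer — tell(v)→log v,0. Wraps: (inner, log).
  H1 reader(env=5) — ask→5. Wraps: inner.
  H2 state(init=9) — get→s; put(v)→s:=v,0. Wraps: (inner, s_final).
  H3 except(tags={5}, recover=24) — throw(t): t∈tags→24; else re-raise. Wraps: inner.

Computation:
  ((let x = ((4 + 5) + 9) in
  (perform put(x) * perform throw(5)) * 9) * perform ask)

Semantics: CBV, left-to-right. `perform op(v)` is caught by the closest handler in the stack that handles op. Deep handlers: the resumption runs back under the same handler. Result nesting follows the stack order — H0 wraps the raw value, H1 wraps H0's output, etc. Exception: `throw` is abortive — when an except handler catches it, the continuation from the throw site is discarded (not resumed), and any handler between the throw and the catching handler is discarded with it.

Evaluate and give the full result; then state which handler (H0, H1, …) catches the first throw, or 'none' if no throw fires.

Answer: 24 ; first throw caught by: H3

Step-by-step:
put(18) @ H2 ⇒ s:=18
throw(5) @ H3 caught ⇒ 24
= 24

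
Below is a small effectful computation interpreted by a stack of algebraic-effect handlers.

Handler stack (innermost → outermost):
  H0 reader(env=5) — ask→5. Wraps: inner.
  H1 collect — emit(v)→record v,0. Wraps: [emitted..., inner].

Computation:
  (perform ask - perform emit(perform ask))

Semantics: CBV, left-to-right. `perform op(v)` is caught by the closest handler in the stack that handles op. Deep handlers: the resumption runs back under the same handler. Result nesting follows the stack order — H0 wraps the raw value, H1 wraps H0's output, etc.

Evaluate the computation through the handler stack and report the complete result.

Evaluation trace:
ask @ H0 ⇒ 5
ask @ H0 ⇒ 5
emit(5) @ H1 ⇒ out+=5
H0 returns 5
H1 returns [5, 5]
= [5, 5]

Answer: [5, 5]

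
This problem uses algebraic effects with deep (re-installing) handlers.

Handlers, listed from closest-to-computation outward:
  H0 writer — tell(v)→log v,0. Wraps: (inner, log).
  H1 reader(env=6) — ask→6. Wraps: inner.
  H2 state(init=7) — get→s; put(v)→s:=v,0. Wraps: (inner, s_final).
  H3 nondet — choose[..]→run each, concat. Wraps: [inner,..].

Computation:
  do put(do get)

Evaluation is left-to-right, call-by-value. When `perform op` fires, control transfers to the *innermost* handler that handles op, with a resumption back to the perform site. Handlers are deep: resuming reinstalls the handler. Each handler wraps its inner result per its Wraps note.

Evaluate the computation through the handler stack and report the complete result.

Answer: [((0, ()), 7)]

Working:
get @ H2 ⇒ 7
put(7) @ H2 ⇒ s:=7
H0 returns (0, ())
H1 returns (0, ())
H2 returns ((0, ()), 7)
H3 returns [((0, ()), 7)]
= [((0, ()), 7)]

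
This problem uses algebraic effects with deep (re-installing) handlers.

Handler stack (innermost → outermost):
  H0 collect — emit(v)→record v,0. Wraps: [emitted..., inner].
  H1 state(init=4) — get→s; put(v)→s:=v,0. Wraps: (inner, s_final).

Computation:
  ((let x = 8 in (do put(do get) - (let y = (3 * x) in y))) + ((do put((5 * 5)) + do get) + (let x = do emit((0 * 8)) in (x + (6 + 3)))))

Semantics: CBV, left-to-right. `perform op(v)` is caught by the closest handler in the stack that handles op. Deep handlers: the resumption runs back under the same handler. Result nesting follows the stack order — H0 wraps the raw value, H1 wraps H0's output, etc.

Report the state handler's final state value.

Answer: 25

Evaluation trace:
get @ H1 ⇒ 4
put(4) @ H1 ⇒ s:=4
put(25) @ H1 ⇒ s:=25
get @ H1 ⇒ 25
emit(0) @ H0 ⇒ out+=0
H0 returns [0, 10]
H1 returns ([0, 10], 25)
= ([0, 10], 25)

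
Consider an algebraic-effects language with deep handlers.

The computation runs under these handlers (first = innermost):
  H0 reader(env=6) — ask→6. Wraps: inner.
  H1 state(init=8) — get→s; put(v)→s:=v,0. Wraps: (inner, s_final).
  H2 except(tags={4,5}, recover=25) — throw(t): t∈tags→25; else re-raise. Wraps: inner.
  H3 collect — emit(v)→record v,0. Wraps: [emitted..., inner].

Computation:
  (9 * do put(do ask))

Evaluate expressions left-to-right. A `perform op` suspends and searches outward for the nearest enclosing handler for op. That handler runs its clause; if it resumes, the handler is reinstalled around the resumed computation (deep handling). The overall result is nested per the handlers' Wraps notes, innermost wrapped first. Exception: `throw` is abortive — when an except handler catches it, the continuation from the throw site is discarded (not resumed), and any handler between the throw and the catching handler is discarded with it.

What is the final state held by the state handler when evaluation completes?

Answer: 6

Evaluation trace:
ask @ H0 ⇒ 6
put(6) @ H1 ⇒ s:=6
H0 returns 0
H1 returns (0, 6)
H2 returns (0, 6)
H3 returns [(0, 6)]
= [(0, 6)]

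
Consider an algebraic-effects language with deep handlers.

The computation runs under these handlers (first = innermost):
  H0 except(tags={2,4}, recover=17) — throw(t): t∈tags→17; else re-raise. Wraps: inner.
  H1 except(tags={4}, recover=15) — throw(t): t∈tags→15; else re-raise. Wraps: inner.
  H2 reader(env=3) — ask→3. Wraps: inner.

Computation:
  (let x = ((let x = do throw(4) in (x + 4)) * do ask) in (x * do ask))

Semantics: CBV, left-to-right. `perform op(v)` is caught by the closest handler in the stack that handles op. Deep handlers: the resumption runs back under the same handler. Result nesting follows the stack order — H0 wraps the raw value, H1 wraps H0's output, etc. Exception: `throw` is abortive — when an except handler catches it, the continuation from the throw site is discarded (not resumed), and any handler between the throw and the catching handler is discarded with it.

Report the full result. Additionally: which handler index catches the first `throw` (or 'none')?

Answer: 17 ; first throw caught by: H0

Evaluation trace:
throw(4) @ H0 caught ⇒ 17
H1 returns 17
H2 returns 17
= 17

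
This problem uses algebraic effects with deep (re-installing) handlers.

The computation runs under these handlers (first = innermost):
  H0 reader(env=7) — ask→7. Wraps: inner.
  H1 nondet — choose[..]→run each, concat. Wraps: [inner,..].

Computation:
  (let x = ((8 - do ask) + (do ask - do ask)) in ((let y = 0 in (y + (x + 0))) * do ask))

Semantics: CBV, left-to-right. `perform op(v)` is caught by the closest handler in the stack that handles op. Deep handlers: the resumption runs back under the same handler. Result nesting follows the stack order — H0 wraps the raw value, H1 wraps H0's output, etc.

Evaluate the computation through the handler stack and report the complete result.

Answer: [7]

Step-by-step:
ask @ H0 ⇒ 7
ask @ H0 ⇒ 7
ask @ H0 ⇒ 7
ask @ H0 ⇒ 7
H0 returns 7
H1 returns [7]
= [7]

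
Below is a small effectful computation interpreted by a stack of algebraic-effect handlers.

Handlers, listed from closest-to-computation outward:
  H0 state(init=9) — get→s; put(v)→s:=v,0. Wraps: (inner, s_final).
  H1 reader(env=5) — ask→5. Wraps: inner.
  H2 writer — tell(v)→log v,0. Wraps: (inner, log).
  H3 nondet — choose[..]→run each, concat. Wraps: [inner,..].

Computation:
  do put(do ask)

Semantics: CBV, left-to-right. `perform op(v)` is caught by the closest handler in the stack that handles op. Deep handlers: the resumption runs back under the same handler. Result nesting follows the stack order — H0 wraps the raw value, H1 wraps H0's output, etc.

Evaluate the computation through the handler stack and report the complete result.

Step-by-step:
ask @ H1 ⇒ 5
put(5) @ H0 ⇒ s:=5
H0 returns (0, 5)
H1 returns (0, 5)
H2 returns ((0, 5), ())
H3 returns [((0, 5), ())]
= [((0, 5), ())]

Answer: [((0, 5), ())]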